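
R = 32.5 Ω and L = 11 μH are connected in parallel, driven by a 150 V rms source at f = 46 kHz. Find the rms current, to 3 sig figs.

ω = 2πf = 289000 rad/s
X_L = ωL = 3.18 Ω
Parallel: admittances add. Y = 1/R + 1/(jωL)
Y = (0.0308 − j0.315) S
|Y| = 0.316 S → |Z| = 1/|Y| = 3.16 Ω, ∠Z = −∠Y = 84.4°
I = V/|Z| = 150/3.16 = 47.4 A

47.4 A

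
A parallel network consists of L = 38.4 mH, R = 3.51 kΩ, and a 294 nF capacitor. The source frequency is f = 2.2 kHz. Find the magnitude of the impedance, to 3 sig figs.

455 Ω

ω = 2πf = 13820 rad/s
X_L = ωL = 531 Ω
X_C = 1/(ωC) = 246 Ω
Parallel: admittances add. Y = 1/R + 1/(jωL) + jωC
Y = (0.000285 + j0.00218) S
|Y| = 0.00220 S → |Z| = 1/|Y| = 455 Ω, ∠Z = −∠Y = -82.6°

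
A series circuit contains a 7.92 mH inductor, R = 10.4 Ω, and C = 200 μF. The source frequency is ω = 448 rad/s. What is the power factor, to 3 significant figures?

0.807

X_L = ωL = 3.55 Ω
X_C = 1/(ωC) = 11.2 Ω
Net reactance X = X_L − X_C = -7.61 Ω
Z = 10.4 − j7.61 Ω
|Z| = √(10.4² + 7.61²) = 12.9 Ω
∠Z = arctan(-7.61/10.4) = -36.2°
cos φ = cos(-36.2°) = 0.807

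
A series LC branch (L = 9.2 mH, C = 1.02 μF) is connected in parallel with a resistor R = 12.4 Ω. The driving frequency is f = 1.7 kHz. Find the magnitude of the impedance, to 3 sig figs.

ω = 2πf = 10680 rad/s
X_L = ωL = 98.3 Ω
X_C = 1/(ωC) = 91.8 Ω
Branch 1: Z₁ = R = 12.4 Ω
Branch 2 (series LC): Z₂ = j(X_L − X_C) = j6.48 Ω
Parallel: Z = Z₁Z₂/(Z₁+Z₂), |Z| = 5.75 Ω, ∠Z = 62.4°

5.75 Ω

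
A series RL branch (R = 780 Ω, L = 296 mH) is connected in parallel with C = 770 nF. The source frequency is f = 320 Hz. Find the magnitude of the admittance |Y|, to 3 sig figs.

1.23 mS

ω = 2πf = 2011 rad/s
X_L = ωL = 595 Ω
X_C = 1/(ωC) = 646 Ω
Branch 1 (R+jX_L): Z₁ = 780 + j595 Ω, |Z₁| = 981 Ω
Branch 2 (−jX_C): Z₂ = −j646 Ω
Parallel: Z = Z₁Z₂/(Z₁+Z₂), |Z| = 811 Ω, ∠Z = -48.9°
|Y| = 1/|Z| = 1.23 mS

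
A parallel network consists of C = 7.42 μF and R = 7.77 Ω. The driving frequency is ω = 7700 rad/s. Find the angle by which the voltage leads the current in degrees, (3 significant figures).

X_C = 1/(ωC) = 17.5 Ω
Parallel: admittances add. Y = 1/R + jωC
Y = (0.129 + j0.0571) S
|Y| = 0.141 S → |Z| = 1/|Y| = 7.10 Ω, ∠Z = −∠Y = -23.9°

-23.9°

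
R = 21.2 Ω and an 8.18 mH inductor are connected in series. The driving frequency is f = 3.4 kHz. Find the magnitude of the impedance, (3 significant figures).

ω = 2πf = 21360 rad/s
X_L = ωL = 175 Ω
Z = 21.2 + j175 Ω
|Z| = √(21.2² + 175²) = 176 Ω

176 Ω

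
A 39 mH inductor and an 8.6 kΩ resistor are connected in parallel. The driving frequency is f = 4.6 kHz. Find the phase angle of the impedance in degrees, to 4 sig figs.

82.53°

ω = 2πf = 28900 rad/s
X_L = ωL = 1127 Ω
Parallel: admittances add. Y = 1/R + 1/(jωL)
Y = (0.0001163 − j0.0008872) S
|Y| = 0.0008947 S → |Z| = 1/|Y| = 1118 Ω, ∠Z = −∠Y = 82.53°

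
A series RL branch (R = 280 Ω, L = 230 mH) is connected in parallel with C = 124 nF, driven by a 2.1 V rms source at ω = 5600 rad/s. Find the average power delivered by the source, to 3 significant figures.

711 μW

X_L = ωL = 1290 Ω
X_C = 1/(ωC) = 1440 Ω
Branch 1 (R+jX_L): Z₁ = 280 + j1290 Ω, |Z₁| = 1320 Ω
Branch 2 (−jX_C): Z₂ = −j1440 Ω
Parallel: Z = Z₁Z₂/(Z₁+Z₂), |Z| = 5960 Ω, ∠Z = 16.2°
I = V/|Z| = 353 μA
P = VI cos φ = 2.1 × 0.000353 × cos(16.2°) = 711 μW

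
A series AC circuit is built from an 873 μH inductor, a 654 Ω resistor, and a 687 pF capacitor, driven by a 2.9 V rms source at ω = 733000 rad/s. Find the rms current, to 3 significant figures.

X_L = ωL = 640 Ω
X_C = 1/(ωC) = 1990 Ω
Net reactance X = X_L − X_C = -1350 Ω
Z = 654 − j1350 Ω
|Z| = √(654² + 1350²) = 1500 Ω
I = V/|Z| = 2.9/1500 = 1.94 mA

1.94 mA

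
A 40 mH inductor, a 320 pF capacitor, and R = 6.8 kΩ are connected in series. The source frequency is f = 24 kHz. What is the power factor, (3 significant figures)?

0.420

ω = 2πf = 150800 rad/s
X_L = ωL = 6030 Ω
X_C = 1/(ωC) = 20700 Ω
Net reactance X = X_L − X_C = -14700 Ω
Z = 6800 − j14700 Ω
|Z| = √(6800² + 14700²) = 16200 Ω
∠Z = arctan(-14700/6800) = -65.2°
cos φ = cos(-65.2°) = 0.420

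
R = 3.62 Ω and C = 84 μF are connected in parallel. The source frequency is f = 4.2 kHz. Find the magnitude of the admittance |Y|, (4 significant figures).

ω = 2πf = 26390 rad/s
X_C = 1/(ωC) = 0.4511 Ω
Parallel: admittances add. Y = 1/R + jωC
Y = (0.2762 + j2.217) S
|Y| = 2.234 S → |Z| = 1/|Y| = 0.4477 Ω, ∠Z = −∠Y = -82.90°

2.234 S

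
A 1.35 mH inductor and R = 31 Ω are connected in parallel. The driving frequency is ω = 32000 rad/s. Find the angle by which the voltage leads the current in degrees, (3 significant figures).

X_L = ωL = 43.2 Ω
Parallel: admittances add. Y = 1/R + 1/(jωL)
Y = (0.0323 − j0.0231) S
|Y| = 0.0397 S → |Z| = 1/|Y| = 25.2 Ω, ∠Z = −∠Y = 35.7°

35.7°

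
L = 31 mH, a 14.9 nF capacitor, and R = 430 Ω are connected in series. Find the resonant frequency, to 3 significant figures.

7.41 kHz

ω₀ = 1/√(LC) = 1/√(0.031 × 1.49e-08) = 46530 rad/s
f₀ = ω₀/(2π) = 7.41 kHz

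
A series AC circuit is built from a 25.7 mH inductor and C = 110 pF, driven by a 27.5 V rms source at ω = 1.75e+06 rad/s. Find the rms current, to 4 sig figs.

691.3 μA

X_L = ωL = 44980 Ω
X_C = 1/(ωC) = 5195 Ω
Net reactance X = X_L − X_C = 39780 Ω
Z = j39780 Ω
|Z| = √(0² + 39780²) = 39780 Ω
I = V/|Z| = 27.5/39780 = 691.3 μA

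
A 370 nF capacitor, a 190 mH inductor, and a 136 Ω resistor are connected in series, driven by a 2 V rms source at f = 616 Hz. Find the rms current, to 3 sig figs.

14.2 mA

ω = 2πf = 3870 rad/s
X_L = ωL = 735 Ω
X_C = 1/(ωC) = 698 Ω
Net reactance X = X_L − X_C = 37.1 Ω
Z = 136 + j37.1 Ω
|Z| = √(136² + 37.1²) = 141 Ω
I = V/|Z| = 2/141 = 14.2 mA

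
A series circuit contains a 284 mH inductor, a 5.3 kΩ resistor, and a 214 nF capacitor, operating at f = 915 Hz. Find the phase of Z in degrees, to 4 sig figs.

ω = 2πf = 5749 rad/s
X_L = ωL = 1633 Ω
X_C = 1/(ωC) = 812.8 Ω
Net reactance X = X_L − X_C = 819.9 Ω
Z = 5300 + j819.9 Ω
|Z| = √(5300² + 819.9²) = 5363 Ω
∠Z = arctan(819.9/5300) = 8.794°

8.794°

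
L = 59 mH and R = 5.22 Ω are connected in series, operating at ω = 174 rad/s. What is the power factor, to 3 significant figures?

X_L = ωL = 10.3 Ω
Z = 5.22 + j10.3 Ω
|Z| = √(5.22² + 10.3²) = 11.5 Ω
∠Z = arctan(10.3/5.22) = 63.0°
cos φ = cos(63.0°) = 0.453

0.453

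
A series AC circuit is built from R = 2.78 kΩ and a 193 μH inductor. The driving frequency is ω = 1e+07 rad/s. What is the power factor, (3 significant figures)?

0.821

X_L = ωL = 1930 Ω
Z = 2780 + j1930 Ω
|Z| = √(2780² + 1930²) = 3380 Ω
∠Z = arctan(1930/2780) = 34.8°
cos φ = cos(34.8°) = 0.821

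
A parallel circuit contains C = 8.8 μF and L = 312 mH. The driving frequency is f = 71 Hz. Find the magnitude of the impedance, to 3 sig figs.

ω = 2πf = 446.1 rad/s
X_L = ωL = 139 Ω
X_C = 1/(ωC) = 255 Ω
Parallel: admittances add. Y = 1/(jωL) + jωC
Y = (0 − j0.00326) S
|Y| = 0.00326 S → |Z| = 1/|Y| = 307 Ω, ∠Z = −∠Y = 90.0°

307 Ω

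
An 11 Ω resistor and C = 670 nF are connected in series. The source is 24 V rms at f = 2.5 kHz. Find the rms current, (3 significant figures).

251 mA

ω = 2πf = 15710 rad/s
X_C = 1/(ωC) = 95.0 Ω
Z = 11.0 − j95.0 Ω
|Z| = √(11.0² + 95.0²) = 95.7 Ω
I = V/|Z| = 24/95.7 = 251 mA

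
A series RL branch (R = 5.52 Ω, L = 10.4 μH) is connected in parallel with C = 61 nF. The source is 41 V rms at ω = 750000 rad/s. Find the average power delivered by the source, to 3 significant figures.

102 W

X_L = ωL = 7.80 Ω
X_C = 1/(ωC) = 21.9 Ω
Branch 1 (R+jX_L): Z₁ = 5.52 + j7.80 Ω, |Z₁| = 9.56 Ω
Branch 2 (−jX_C): Z₂ = −j21.9 Ω
Parallel: Z = Z₁Z₂/(Z₁+Z₂), |Z| = 13.8 Ω, ∠Z = 33.3°
I = V/|Z| = 2.96 A
P = VI cos φ = 41 × 2.96 × cos(33.3°) = 102 W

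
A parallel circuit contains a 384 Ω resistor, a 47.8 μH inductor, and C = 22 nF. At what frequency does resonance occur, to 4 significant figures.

ω₀ = 1/√(LC) = 1/√(4.78e-05 × 2.2e-08) = 975200 rad/s
f₀ = ω₀/(2π) = 155.2 kHz

155.2 kHz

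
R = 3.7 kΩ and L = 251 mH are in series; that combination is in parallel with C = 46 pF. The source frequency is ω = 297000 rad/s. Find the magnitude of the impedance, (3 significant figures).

1.39e+06 Ω

X_L = ωL = 74500 Ω
X_C = 1/(ωC) = 73200 Ω
Branch 1 (R+jX_L): Z₁ = 3700 + j74500 Ω, |Z₁| = 74600 Ω
Branch 2 (−jX_C): Z₂ = −j73200 Ω
Parallel: Z = Z₁Z₂/(Z₁+Z₂), |Z| = 1.39e+06 Ω, ∠Z = -22.9°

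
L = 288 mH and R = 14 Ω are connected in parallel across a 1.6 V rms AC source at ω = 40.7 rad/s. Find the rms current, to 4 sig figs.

178.0 mA

X_L = ωL = 11.72 Ω
Parallel: admittances add. Y = 1/R + 1/(jωL)
Y = (0.07143 − j0.08531) S
|Y| = 0.1113 S → |Z| = 1/|Y| = 8.987 Ω, ∠Z = −∠Y = 50.06°
I = V/|Z| = 1.6/8.987 = 178.0 mA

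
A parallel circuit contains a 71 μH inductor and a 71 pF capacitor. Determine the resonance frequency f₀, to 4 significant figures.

ω₀ = 1/√(LC) = 1/√(7.1e-05 × 7.1e-11) = 1.408e+07 rad/s
f₀ = ω₀/(2π) = 2.242 MHz

2.242 MHz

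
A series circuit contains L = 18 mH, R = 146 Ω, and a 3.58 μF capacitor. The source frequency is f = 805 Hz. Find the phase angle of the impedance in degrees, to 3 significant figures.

ω = 2πf = 5058 rad/s
X_L = ωL = 91.0 Ω
X_C = 1/(ωC) = 55.2 Ω
Net reactance X = X_L − X_C = 35.8 Ω
Z = 146 + j35.8 Ω
|Z| = √(146² + 35.8²) = 150 Ω
∠Z = arctan(35.8/146) = 13.8°

13.8°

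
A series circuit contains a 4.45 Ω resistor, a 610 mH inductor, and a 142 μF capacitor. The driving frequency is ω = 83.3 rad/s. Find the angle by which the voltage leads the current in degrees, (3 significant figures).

-82.5°

X_L = ωL = 50.8 Ω
X_C = 1/(ωC) = 84.5 Ω
Net reactance X = X_L − X_C = -33.7 Ω
Z = 4.45 − j33.7 Ω
|Z| = √(4.45² + 33.7²) = 34.0 Ω
∠Z = arctan(-33.7/4.45) = -82.5°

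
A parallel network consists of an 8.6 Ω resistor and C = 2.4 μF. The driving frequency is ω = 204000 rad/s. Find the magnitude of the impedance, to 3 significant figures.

1.99 Ω

X_C = 1/(ωC) = 2.04 Ω
Parallel: admittances add. Y = 1/R + jωC
Y = (0.116 + j0.490) S
|Y| = 0.503 S → |Z| = 1/|Y| = 1.99 Ω, ∠Z = −∠Y = -76.6°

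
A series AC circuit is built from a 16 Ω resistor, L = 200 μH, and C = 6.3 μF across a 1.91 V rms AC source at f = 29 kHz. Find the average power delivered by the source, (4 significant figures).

38.37 mW

ω = 2πf = 182200 rad/s
X_L = ωL = 36.44 Ω
X_C = 1/(ωC) = 0.8711 Ω
Net reactance X = X_L − X_C = 35.57 Ω
Z = 16.00 + j35.57 Ω
|Z| = √(16.00² + 35.57²) = 39.00 Ω
∠Z = arctan(35.57/16.00) = 65.78°
I = V/|Z| = 48.97 mA
P = VI cos φ = 1.91 × 0.04897 × cos(65.78°) = 38.37 mW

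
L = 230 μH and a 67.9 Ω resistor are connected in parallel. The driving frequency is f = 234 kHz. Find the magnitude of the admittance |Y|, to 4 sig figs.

ω = 2πf = 1.47e+06 rad/s
X_L = ωL = 338.2 Ω
Parallel: admittances add. Y = 1/R + 1/(jωL)
Y = (0.01473 − j0.002957) S
|Y| = 0.01502 S → |Z| = 1/|Y| = 66.57 Ω, ∠Z = −∠Y = 11.35°

15.02 mS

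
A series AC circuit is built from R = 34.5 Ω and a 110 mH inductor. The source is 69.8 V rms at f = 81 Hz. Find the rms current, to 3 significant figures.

1.06 A

ω = 2πf = 508.9 rad/s
X_L = ωL = 56.0 Ω
Z = 34.5 + j56.0 Ω
|Z| = √(34.5² + 56.0²) = 65.8 Ω
I = V/|Z| = 69.8/65.8 = 1.06 A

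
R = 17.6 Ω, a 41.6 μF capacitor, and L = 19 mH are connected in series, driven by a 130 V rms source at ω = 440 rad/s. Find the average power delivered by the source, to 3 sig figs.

X_L = ωL = 8.36 Ω
X_C = 1/(ωC) = 54.6 Ω
Net reactance X = X_L − X_C = -46.3 Ω
Z = 17.6 − j46.3 Ω
|Z| = √(17.6² + 46.3²) = 49.5 Ω
∠Z = arctan(-46.3/17.6) = -69.2°
I = V/|Z| = 2.63 A
P = VI cos φ = 130 × 2.63 × cos(-69.2°) = 121 W

121 W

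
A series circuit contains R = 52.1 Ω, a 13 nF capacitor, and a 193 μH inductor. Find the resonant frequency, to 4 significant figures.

ω₀ = 1/√(LC) = 1/√(0.000193 × 1.3e-08) = 631300 rad/s
f₀ = ω₀/(2π) = 100.5 kHz

100.5 kHz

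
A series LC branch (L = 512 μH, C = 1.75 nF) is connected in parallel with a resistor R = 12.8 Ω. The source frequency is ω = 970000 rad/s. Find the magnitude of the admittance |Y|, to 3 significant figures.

X_L = ωL = 497 Ω
X_C = 1/(ωC) = 589 Ω
Branch 1: Z₁ = R = 12.8 Ω
Branch 2 (series LC): Z₂ = j(X_L − X_C) = −j92.5 Ω
Parallel: Z = Z₁Z₂/(Z₁+Z₂), |Z| = 12.7 Ω, ∠Z = -7.88°
|Y| = 1/|Z| = 78.9 mS

78.9 mS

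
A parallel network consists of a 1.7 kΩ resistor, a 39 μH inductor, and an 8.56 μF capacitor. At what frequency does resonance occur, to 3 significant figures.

ω₀ = 1/√(LC) = 1/√(3.9e-05 × 8.56e-06) = 54730 rad/s
f₀ = ω₀/(2π) = 8.71 kHz

8.71 kHz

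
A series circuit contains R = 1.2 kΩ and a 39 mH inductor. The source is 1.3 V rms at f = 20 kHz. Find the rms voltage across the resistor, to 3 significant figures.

0.309 V

ω = 2πf = 125700 rad/s
X_L = ωL = 4900 Ω
Z = 1200 + j4900 Ω
|Z| = √(1200² + 4900²) = 5050 Ω
I = V/|Z| = 258 μA
V_R = I·|Z_R| = 0.000258 × 1200 = 0.309 V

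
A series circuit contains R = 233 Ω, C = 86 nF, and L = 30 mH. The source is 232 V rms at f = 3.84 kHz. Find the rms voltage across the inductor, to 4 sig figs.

ω = 2πf = 24130 rad/s
X_L = ωL = 723.8 Ω
X_C = 1/(ωC) = 481.9 Ω
Net reactance X = X_L − X_C = 241.9 Ω
Z = 233.0 + j241.9 Ω
|Z| = √(233.0² + 241.9²) = 335.9 Ω
I = V/|Z| = 690.8 mA
V_L = I·|Z_L| = 0.6908 × 723.8 = 500.0 V

500.0 V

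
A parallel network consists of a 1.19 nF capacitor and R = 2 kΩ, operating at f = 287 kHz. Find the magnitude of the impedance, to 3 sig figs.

454 Ω

ω = 2πf = 1.803e+06 rad/s
X_C = 1/(ωC) = 466 Ω
Parallel: admittances add. Y = 1/R + jωC
Y = (0.000500 + j0.00215) S
|Y| = 0.00220 S → |Z| = 1/|Y| = 454 Ω, ∠Z = −∠Y = -76.9°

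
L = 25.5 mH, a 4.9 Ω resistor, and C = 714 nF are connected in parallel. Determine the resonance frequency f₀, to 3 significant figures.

ω₀ = 1/√(LC) = 1/√(0.0255 × 7.14e-07) = 7411 rad/s
f₀ = ω₀/(2π) = 1.18 kHz

1.18 kHz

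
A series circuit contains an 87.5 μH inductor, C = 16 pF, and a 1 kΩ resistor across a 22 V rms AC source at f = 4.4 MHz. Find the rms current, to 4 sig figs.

21.73 mA

ω = 2πf = 2.765e+07 rad/s
X_L = ωL = 2419 Ω
X_C = 1/(ωC) = 2261 Ω
Net reactance X = X_L − X_C = 158.3 Ω
Z = 1000 + j158.3 Ω
|Z| = √(1000² + 158.3²) = 1012 Ω
I = V/|Z| = 22/1012 = 21.73 mA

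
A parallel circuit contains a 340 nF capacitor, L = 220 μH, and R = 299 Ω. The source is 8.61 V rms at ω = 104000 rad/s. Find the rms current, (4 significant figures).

X_L = ωL = 22.88 Ω
X_C = 1/(ωC) = 28.28 Ω
Parallel: admittances add. Y = 1/R + 1/(jωL) + jωC
Y = (0.003344 − j0.008346) S
|Y| = 0.008991 S → |Z| = 1/|Y| = 111.2 Ω, ∠Z = −∠Y = 68.16°
I = V/|Z| = 8.61/111.2 = 77.42 mA

77.42 mA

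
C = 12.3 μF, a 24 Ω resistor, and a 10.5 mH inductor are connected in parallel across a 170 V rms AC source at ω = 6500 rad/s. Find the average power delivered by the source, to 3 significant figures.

1.20 kW

X_L = ωL = 68.2 Ω
X_C = 1/(ωC) = 12.5 Ω
Parallel: admittances add. Y = 1/R + 1/(jωL) + jωC
Y = (0.0417 + j0.0653) S
|Y| = 0.0775 S → |Z| = 1/|Y| = 12.9 Ω, ∠Z = −∠Y = -57.5°
I = V/|Z| = 13.2 A
P = VI cos φ = 170 × 13.2 × cos(-57.5°) = 1.20 kW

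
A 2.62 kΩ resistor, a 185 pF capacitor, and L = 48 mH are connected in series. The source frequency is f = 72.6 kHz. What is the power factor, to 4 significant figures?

ω = 2πf = 456200 rad/s
X_L = ωL = 21900 Ω
X_C = 1/(ωC) = 11850 Ω
Net reactance X = X_L − X_C = 10050 Ω
Z = 2620 + j10050 Ω
|Z| = √(2620² + 10050²) = 10380 Ω
∠Z = arctan(10050/2620) = 75.38°
cos φ = cos(75.38°) = 0.2524

0.2524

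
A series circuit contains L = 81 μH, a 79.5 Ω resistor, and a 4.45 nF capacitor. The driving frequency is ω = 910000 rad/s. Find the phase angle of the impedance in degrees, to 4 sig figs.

-65.35°

X_L = ωL = 73.71 Ω
X_C = 1/(ωC) = 246.9 Ω
Net reactance X = X_L − X_C = -173.2 Ω
Z = 79.50 − j173.2 Ω
|Z| = √(79.50² + 173.2²) = 190.6 Ω
∠Z = arctan(-173.2/79.50) = -65.35°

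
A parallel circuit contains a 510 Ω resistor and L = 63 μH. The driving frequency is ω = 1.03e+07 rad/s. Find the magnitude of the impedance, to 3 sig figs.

401 Ω

X_L = ωL = 649 Ω
Parallel: admittances add. Y = 1/R + 1/(jωL)
Y = (0.00196 − j0.00154) S
|Y| = 0.00249 S → |Z| = 1/|Y| = 401 Ω, ∠Z = −∠Y = 38.2°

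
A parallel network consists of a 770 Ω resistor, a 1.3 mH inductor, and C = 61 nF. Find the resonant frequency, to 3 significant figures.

17.9 kHz

ω₀ = 1/√(LC) = 1/√(0.0013 × 6.1e-08) = 112300 rad/s
f₀ = ω₀/(2π) = 17.9 kHz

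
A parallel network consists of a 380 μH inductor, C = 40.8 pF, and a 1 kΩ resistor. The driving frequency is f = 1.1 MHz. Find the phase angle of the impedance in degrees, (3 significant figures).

5.64°

ω = 2πf = 6.912e+06 rad/s
X_L = ωL = 2630 Ω
X_C = 1/(ωC) = 3550 Ω
Parallel: admittances add. Y = 1/R + 1/(jωL) + jωC
Y = (0.00100 − j9.88e-05) S
|Y| = 0.00100 S → |Z| = 1/|Y| = 995 Ω, ∠Z = −∠Y = 5.64°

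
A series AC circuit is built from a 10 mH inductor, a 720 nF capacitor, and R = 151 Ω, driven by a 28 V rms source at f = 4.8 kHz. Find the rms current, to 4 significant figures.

94.33 mA

ω = 2πf = 30160 rad/s
X_L = ωL = 301.6 Ω
X_C = 1/(ωC) = 46.05 Ω
Net reactance X = X_L − X_C = 255.5 Ω
Z = 151.0 + j255.5 Ω
|Z| = √(151.0² + 255.5²) = 296.8 Ω
I = V/|Z| = 28/296.8 = 94.33 mA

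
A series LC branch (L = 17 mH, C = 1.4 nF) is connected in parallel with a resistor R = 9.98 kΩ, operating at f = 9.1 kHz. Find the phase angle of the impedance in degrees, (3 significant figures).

-40.9°

ω = 2πf = 57180 rad/s
X_L = ωL = 972 Ω
X_C = 1/(ωC) = 12500 Ω
Branch 1: Z₁ = R = 9980 Ω
Branch 2 (series LC): Z₂ = j(X_L − X_C) = −j11500 Ω
Parallel: Z = Z₁Z₂/(Z₁+Z₂), |Z| = 7540 Ω, ∠Z = -40.9°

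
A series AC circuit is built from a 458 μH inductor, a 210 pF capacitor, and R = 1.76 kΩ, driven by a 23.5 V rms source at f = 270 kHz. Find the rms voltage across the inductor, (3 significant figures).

6.80 V

ω = 2πf = 1.696e+06 rad/s
X_L = ωL = 777 Ω
X_C = 1/(ωC) = 2810 Ω
Net reactance X = X_L − X_C = -2030 Ω
Z = 1760 − j2030 Ω
|Z| = √(1760² + 2030²) = 2690 Ω
I = V/|Z| = 8.75 mA
V_L = I·|Z_L| = 0.00875 × 777 = 6.80 V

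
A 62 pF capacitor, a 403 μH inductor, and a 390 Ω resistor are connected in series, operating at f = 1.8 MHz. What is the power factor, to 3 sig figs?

0.124

ω = 2πf = 1.131e+07 rad/s
X_L = ωL = 4560 Ω
X_C = 1/(ωC) = 1430 Ω
Net reactance X = X_L − X_C = 3130 Ω
Z = 390 + j3130 Ω
|Z| = √(390² + 3130²) = 3160 Ω
∠Z = arctan(3130/390) = 82.9°
cos φ = cos(82.9°) = 0.124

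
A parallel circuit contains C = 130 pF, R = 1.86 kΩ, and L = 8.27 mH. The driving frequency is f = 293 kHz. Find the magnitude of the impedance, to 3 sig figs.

1770 Ω

ω = 2πf = 1.841e+06 rad/s
X_L = ωL = 15200 Ω
X_C = 1/(ωC) = 4180 Ω
Parallel: admittances add. Y = 1/R + 1/(jωL) + jωC
Y = (0.000538 + j0.000174) S
|Y| = 0.000565 S → |Z| = 1/|Y| = 1770 Ω, ∠Z = −∠Y = -17.9°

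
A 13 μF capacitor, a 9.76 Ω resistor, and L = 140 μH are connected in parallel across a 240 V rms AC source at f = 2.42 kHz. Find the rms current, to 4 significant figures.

69.78 A

ω = 2πf = 15210 rad/s
X_L = ωL = 2.129 Ω
X_C = 1/(ωC) = 5.059 Ω
Parallel: admittances add. Y = 1/R + 1/(jωL) + jωC
Y = (0.1025 − j0.2721) S
|Y| = 0.2907 S → |Z| = 1/|Y| = 3.439 Ω, ∠Z = −∠Y = 69.37°
I = V/|Z| = 240/3.439 = 69.78 A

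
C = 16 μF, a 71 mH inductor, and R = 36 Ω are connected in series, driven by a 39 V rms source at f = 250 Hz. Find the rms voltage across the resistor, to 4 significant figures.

ω = 2πf = 1571 rad/s
X_L = ωL = 111.5 Ω
X_C = 1/(ωC) = 39.79 Ω
Net reactance X = X_L − X_C = 71.74 Ω
Z = 36.00 + j71.74 Ω
|Z| = √(36.00² + 71.74²) = 80.26 Ω
I = V/|Z| = 485.9 mA
V_R = I·|Z_R| = 0.4859 × 36.00 = 17.49 V

17.49 V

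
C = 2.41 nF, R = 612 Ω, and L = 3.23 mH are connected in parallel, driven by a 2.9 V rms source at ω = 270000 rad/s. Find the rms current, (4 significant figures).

4.952 mA

X_L = ωL = 872.1 Ω
X_C = 1/(ωC) = 1537 Ω
Parallel: admittances add. Y = 1/R + 1/(jωL) + jωC
Y = (0.001634 − j0.0004960) S
|Y| = 0.001708 S → |Z| = 1/|Y| = 585.6 Ω, ∠Z = −∠Y = 16.88°
I = V/|Z| = 2.9/585.6 = 4.952 mA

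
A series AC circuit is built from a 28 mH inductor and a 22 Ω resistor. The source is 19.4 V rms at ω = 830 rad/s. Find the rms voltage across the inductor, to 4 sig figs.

14.09 V

X_L = ωL = 23.24 Ω
Z = 22.00 + j23.24 Ω
|Z| = √(22.00² + 23.24²) = 32.00 Ω
I = V/|Z| = 606.2 mA
V_L = I·|Z_L| = 0.6062 × 23.24 = 14.09 V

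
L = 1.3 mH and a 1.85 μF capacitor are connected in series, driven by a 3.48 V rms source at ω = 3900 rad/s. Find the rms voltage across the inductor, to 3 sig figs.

X_L = ωL = 5.07 Ω
X_C = 1/(ωC) = 139 Ω
Net reactance X = X_L − X_C = -134 Ω
Z = − j134 Ω
|Z| = √(0² + 134²) = 134 Ω
I = V/|Z| = 26.1 mA
V_L = I·|Z_L| = 0.0261 × 5.07 = 0.132 V

0.132 V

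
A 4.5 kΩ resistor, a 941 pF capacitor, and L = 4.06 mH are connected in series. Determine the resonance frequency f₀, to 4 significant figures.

81.43 kHz

ω₀ = 1/√(LC) = 1/√(0.00406 × 9.41e-10) = 511600 rad/s
f₀ = ω₀/(2π) = 81.43 kHz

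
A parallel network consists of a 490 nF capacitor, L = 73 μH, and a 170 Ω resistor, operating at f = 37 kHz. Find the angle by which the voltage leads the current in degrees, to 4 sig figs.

ω = 2πf = 232500 rad/s
X_L = ωL = 16.97 Ω
X_C = 1/(ωC) = 8.779 Ω
Parallel: admittances add. Y = 1/R + 1/(jωL) + jωC
Y = (0.005882 + j0.05499) S
|Y| = 0.05530 S → |Z| = 1/|Y| = 18.08 Ω, ∠Z = −∠Y = -83.89°

-83.89°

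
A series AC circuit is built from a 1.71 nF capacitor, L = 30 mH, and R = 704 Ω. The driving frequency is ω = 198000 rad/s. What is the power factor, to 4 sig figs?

X_L = ωL = 5940 Ω
X_C = 1/(ωC) = 2954 Ω
Net reactance X = X_L − X_C = 2986 Ω
Z = 704.0 + j2986 Ω
|Z| = √(704.0² + 2986²) = 3068 Ω
∠Z = arctan(2986/704.0) = 76.74°
cos φ = cos(76.74°) = 0.2294

0.2294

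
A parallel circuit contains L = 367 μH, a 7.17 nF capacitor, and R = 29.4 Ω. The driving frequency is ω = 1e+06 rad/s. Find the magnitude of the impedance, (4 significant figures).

X_L = ωL = 367.0 Ω
X_C = 1/(ωC) = 139.5 Ω
Parallel: admittances add. Y = 1/R + 1/(jωL) + jωC
Y = (0.03401 + j0.004445) S
|Y| = 0.03430 S → |Z| = 1/|Y| = 29.15 Ω, ∠Z = −∠Y = -7.446°

29.15 Ω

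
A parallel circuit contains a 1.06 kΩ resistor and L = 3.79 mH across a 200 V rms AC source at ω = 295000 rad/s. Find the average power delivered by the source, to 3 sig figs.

X_L = ωL = 1120 Ω
Parallel: admittances add. Y = 1/R + 1/(jωL)
Y = (0.000943 − j0.000894) S
|Y| = 0.00130 S → |Z| = 1/|Y| = 769 Ω, ∠Z = −∠Y = 43.5°
I = V/|Z| = 260 mA
P = VI cos φ = 200 × 0.260 × cos(43.5°) = 37.7 W

37.7 W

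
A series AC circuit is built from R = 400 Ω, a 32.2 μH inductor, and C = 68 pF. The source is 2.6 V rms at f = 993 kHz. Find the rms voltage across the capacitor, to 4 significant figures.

ω = 2πf = 6.239e+06 rad/s
X_L = ωL = 200.9 Ω
X_C = 1/(ωC) = 2357 Ω
Net reactance X = X_L − X_C = -2156 Ω
Z = 400.0 − j2156 Ω
|Z| = √(400.0² + 2156²) = 2193 Ω
I = V/|Z| = 1.186 mA
V_C = I·|Z_C| = 0.001186 × 2357 = 2.795 V

2.795 V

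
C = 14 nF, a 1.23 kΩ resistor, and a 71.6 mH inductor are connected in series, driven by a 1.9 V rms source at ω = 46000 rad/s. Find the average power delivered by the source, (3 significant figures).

977 μW

X_L = ωL = 3290 Ω
X_C = 1/(ωC) = 1550 Ω
Net reactance X = X_L − X_C = 1740 Ω
Z = 1230 + j1740 Ω
|Z| = √(1230² + 1740²) = 2130 Ω
∠Z = arctan(1740/1230) = 54.8°
I = V/|Z| = 891 μA
P = VI cos φ = 1.9 × 0.000891 × cos(54.8°) = 977 μW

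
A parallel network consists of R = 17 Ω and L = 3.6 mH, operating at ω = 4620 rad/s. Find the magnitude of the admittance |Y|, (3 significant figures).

X_L = ωL = 16.6 Ω
Parallel: admittances add. Y = 1/R + 1/(jωL)
Y = (0.0588 − j0.0601) S
|Y| = 0.0841 S → |Z| = 1/|Y| = 11.9 Ω, ∠Z = −∠Y = 45.6°

84.1 mS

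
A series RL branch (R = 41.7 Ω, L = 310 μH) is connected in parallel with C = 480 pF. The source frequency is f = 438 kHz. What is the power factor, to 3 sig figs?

ω = 2πf = 2.752e+06 rad/s
X_L = ωL = 853 Ω
X_C = 1/(ωC) = 757 Ω
Branch 1 (R+jX_L): Z₁ = 41.7 + j853 Ω, |Z₁| = 854 Ω
Branch 2 (−jX_C): Z₂ = −j757 Ω
Parallel: Z = Z₁Z₂/(Z₁+Z₂), |Z| = 6170 Ω, ∠Z = -69.3°
cos φ = cos(-69.3°) = 0.353

0.353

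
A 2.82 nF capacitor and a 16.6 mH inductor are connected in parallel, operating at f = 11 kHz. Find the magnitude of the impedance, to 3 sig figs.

ω = 2πf = 69120 rad/s
X_L = ωL = 1150 Ω
X_C = 1/(ωC) = 5130 Ω
Parallel: admittances add. Y = 1/(jωL) + jωC
Y = (0 − j0.000677) S
|Y| = 0.000677 S → |Z| = 1/|Y| = 1480 Ω, ∠Z = −∠Y = 90.0°

1480 Ω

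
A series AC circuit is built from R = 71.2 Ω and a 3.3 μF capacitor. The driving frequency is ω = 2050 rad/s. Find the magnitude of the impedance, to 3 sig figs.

X_C = 1/(ωC) = 148 Ω
Z = 71.2 − j148 Ω
|Z| = √(71.2² + 148²) = 164 Ω

164 Ω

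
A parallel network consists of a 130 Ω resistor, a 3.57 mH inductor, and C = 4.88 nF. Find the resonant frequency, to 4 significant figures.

ω₀ = 1/√(LC) = 1/√(0.00357 × 4.88e-09) = 239600 rad/s
f₀ = ω₀/(2π) = 38.13 kHz

38.13 kHz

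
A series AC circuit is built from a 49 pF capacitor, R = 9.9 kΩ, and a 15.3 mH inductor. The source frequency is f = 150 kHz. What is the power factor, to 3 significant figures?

0.807

ω = 2πf = 942500 rad/s
X_L = ωL = 14400 Ω
X_C = 1/(ωC) = 21700 Ω
Net reactance X = X_L − X_C = -7230 Ω
Z = 9900 − j7230 Ω
|Z| = √(9900² + 7230²) = 12300 Ω
∠Z = arctan(-7230/9900) = -36.2°
cos φ = cos(-36.2°) = 0.807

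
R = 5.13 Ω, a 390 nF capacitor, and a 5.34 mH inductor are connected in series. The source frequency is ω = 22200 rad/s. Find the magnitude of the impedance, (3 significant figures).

5.97 Ω

X_L = ωL = 119 Ω
X_C = 1/(ωC) = 116 Ω
Net reactance X = X_L − X_C = 3.05 Ω
Z = 5.13 + j3.05 Ω
|Z| = √(5.13² + 3.05²) = 5.97 Ω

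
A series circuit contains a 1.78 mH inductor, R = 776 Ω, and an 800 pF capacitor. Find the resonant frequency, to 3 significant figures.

133 kHz

ω₀ = 1/√(LC) = 1/√(0.00178 × 8e-10) = 838000 rad/s
f₀ = ω₀/(2π) = 133 kHz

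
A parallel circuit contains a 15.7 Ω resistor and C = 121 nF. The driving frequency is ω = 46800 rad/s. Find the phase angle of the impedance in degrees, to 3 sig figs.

X_C = 1/(ωC) = 177 Ω
Parallel: admittances add. Y = 1/R + jωC
Y = (0.0637 + j0.00566) S
|Y| = 0.0639 S → |Z| = 1/|Y| = 15.6 Ω, ∠Z = −∠Y = -5.08°

-5.08°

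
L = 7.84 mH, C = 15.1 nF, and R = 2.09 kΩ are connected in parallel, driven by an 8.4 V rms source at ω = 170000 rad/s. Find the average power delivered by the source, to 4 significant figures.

X_L = ωL = 1333 Ω
X_C = 1/(ωC) = 389.6 Ω
Parallel: admittances add. Y = 1/R + 1/(jωL) + jωC
Y = (0.0004785 + j0.001817) S
|Y| = 0.001879 S → |Z| = 1/|Y| = 532.3 Ω, ∠Z = −∠Y = -75.24°
I = V/|Z| = 15.78 mA
P = VI cos φ = 8.4 × 0.01578 × cos(-75.24°) = 33.76 mW

33.76 mW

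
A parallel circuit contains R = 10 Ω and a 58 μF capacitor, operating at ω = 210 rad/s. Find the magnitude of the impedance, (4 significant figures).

X_C = 1/(ωC) = 82.10 Ω
Parallel: admittances add. Y = 1/R + jωC
Y = (0.1000 + j0.01218) S
|Y| = 0.1007 S → |Z| = 1/|Y| = 9.927 Ω, ∠Z = −∠Y = -6.944°

9.927 Ω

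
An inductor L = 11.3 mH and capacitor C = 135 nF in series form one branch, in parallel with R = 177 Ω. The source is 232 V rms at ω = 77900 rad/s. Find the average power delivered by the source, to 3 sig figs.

304 W

X_L = ωL = 880 Ω
X_C = 1/(ωC) = 95.1 Ω
Branch 1: Z₁ = R = 177 Ω
Branch 2 (series LC): Z₂ = j(X_L − X_C) = j785 Ω
Parallel: Z = Z₁Z₂/(Z₁+Z₂), |Z| = 173 Ω, ∠Z = 12.7°
I = V/|Z| = 1.34 A
P = VI cos φ = 232 × 1.34 × cos(12.7°) = 304 W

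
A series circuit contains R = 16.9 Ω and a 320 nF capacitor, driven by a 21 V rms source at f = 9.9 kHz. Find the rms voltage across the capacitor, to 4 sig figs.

ω = 2πf = 62200 rad/s
X_C = 1/(ωC) = 50.24 Ω
Z = 16.90 − j50.24 Ω
|Z| = √(16.90² + 50.24²) = 53.00 Ω
I = V/|Z| = 396.2 mA
V_C = I·|Z_C| = 0.3962 × 50.24 = 19.90 V

19.90 V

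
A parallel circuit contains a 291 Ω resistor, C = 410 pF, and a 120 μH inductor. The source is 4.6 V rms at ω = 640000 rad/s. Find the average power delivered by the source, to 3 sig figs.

X_L = ωL = 76.8 Ω
X_C = 1/(ωC) = 3810 Ω
Parallel: admittances add. Y = 1/R + 1/(jωL) + jωC
Y = (0.00344 − j0.0128) S
|Y| = 0.0132 S → |Z| = 1/|Y| = 75.7 Ω, ∠Z = −∠Y = 74.9°
I = V/|Z| = 60.8 mA
P = VI cos φ = 4.6 × 0.0608 × cos(74.9°) = 72.7 mW

72.7 mW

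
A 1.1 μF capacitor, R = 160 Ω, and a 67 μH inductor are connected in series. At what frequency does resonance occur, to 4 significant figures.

18.54 kHz

ω₀ = 1/√(LC) = 1/√(6.7e-05 × 1.1e-06) = 116500 rad/s
f₀ = ω₀/(2π) = 18.54 kHz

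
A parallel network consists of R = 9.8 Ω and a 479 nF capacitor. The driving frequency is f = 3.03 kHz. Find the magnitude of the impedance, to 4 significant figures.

9.761 Ω

ω = 2πf = 19040 rad/s
X_C = 1/(ωC) = 109.7 Ω
Parallel: admittances add. Y = 1/R + jωC
Y = (0.1020 + j0.009119) S
|Y| = 0.1024 S → |Z| = 1/|Y| = 9.761 Ω, ∠Z = −∠Y = -5.107°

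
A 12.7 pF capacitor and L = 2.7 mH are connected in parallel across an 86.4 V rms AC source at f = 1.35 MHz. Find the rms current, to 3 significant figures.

5.53 mA

ω = 2πf = 8.482e+06 rad/s
X_L = ωL = 22900 Ω
X_C = 1/(ωC) = 9280 Ω
Parallel: admittances add. Y = 1/(jωL) + jωC
Y = (0 + j6.41e-05) S
|Y| = 6.41e-05 S → |Z| = 1/|Y| = 15600 Ω, ∠Z = −∠Y = -90.0°
I = V/|Z| = 86.4/15600 = 5.53 mA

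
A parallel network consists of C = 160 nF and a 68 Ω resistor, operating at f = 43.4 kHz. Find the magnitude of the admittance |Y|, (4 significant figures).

46.04 mS

ω = 2πf = 272700 rad/s
X_C = 1/(ωC) = 22.92 Ω
Parallel: admittances add. Y = 1/R + jωC
Y = (0.01471 + j0.04363) S
|Y| = 0.04604 S → |Z| = 1/|Y| = 21.72 Ω, ∠Z = −∠Y = -71.37°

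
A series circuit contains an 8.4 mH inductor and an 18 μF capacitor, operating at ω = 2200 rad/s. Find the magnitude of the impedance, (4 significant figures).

6.773 Ω

X_L = ωL = 18.48 Ω
X_C = 1/(ωC) = 25.25 Ω
Net reactance X = X_L − X_C = -6.773 Ω
Z = − j6.773 Ω
|Z| = √(0² + 6.773²) = 6.773 Ω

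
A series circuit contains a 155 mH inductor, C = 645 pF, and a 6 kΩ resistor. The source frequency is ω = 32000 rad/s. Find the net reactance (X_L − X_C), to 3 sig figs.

X_L = ωL = 4960 Ω
X_C = 1/(ωC) = 48400 Ω
X = 4960 − 48400 = -43500 Ω

-43500 Ω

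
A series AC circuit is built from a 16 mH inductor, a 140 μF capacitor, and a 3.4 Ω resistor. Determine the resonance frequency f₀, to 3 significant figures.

ω₀ = 1/√(LC) = 1/√(0.016 × 0.00014) = 668.2 rad/s
f₀ = ω₀/(2π) = 106 Hz

106 Hz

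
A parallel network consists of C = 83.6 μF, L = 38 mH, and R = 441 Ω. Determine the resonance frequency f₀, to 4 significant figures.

ω₀ = 1/√(LC) = 1/√(0.038 × 8.36e-05) = 561.1 rad/s
f₀ = ω₀/(2π) = 89.29 Hz

89.29 Hz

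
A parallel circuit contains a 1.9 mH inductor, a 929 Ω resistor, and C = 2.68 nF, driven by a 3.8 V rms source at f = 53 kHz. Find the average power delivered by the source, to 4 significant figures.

ω = 2πf = 333000 rad/s
X_L = ωL = 632.7 Ω
X_C = 1/(ωC) = 1120 Ω
Parallel: admittances add. Y = 1/R + 1/(jωL) + jωC
Y = (0.001076 − j0.0006880) S
|Y| = 0.001278 S → |Z| = 1/|Y| = 782.8 Ω, ∠Z = −∠Y = 32.59°
I = V/|Z| = 4.855 mA
P = VI cos φ = 3.8 × 0.004855 × cos(32.59°) = 15.54 mW

15.54 mW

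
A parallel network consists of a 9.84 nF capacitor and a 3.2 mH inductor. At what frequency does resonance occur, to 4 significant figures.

28.36 kHz

ω₀ = 1/√(LC) = 1/√(0.0032 × 9.84e-09) = 178200 rad/s
f₀ = ω₀/(2π) = 28.36 kHz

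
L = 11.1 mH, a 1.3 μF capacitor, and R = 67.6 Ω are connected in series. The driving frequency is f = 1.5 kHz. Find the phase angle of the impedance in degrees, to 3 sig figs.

ω = 2πf = 9425 rad/s
X_L = ωL = 105 Ω
X_C = 1/(ωC) = 81.6 Ω
Net reactance X = X_L − X_C = 23.0 Ω
Z = 67.6 + j23.0 Ω
|Z| = √(67.6² + 23.0²) = 71.4 Ω
∠Z = arctan(23.0/67.6) = 18.8°

18.8°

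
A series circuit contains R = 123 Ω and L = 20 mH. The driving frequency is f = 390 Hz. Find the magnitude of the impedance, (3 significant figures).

ω = 2πf = 2450 rad/s
X_L = ωL = 49.0 Ω
Z = 123 + j49.0 Ω
|Z| = √(123² + 49.0²) = 132 Ω

132 Ω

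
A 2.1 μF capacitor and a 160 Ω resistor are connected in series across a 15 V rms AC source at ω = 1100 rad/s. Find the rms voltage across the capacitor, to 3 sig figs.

14.1 V

X_C = 1/(ωC) = 433 Ω
Z = 160 − j433 Ω
|Z| = √(160² + 433²) = 462 Ω
I = V/|Z| = 32.5 mA
V_C = I·|Z_C| = 0.0325 × 433 = 14.1 V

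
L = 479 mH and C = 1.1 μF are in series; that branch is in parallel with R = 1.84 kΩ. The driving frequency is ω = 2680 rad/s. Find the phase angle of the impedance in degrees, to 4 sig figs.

62.83°

X_L = ωL = 1284 Ω
X_C = 1/(ωC) = 339.2 Ω
Branch 1: Z₁ = R = 1840 Ω
Branch 2 (series LC): Z₂ = j(X_L − X_C) = j944.5 Ω
Parallel: Z = Z₁Z₂/(Z₁+Z₂), |Z| = 840.3 Ω, ∠Z = 62.83°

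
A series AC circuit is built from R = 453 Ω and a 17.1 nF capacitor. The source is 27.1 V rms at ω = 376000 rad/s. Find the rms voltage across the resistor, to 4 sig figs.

25.63 V

X_C = 1/(ωC) = 155.5 Ω
Z = 453.0 − j155.5 Ω
|Z| = √(453.0² + 155.5²) = 479.0 Ω
I = V/|Z| = 56.58 mA
V_R = I·|Z_R| = 0.05658 × 453.0 = 25.63 V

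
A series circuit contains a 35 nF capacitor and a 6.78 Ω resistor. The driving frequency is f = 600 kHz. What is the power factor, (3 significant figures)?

ω = 2πf = 3.77e+06 rad/s
X_C = 1/(ωC) = 7.58 Ω
Z = 6.78 − j7.58 Ω
|Z| = √(6.78² + 7.58²) = 10.2 Ω
∠Z = arctan(-7.58/6.78) = -48.2°
cos φ = cos(-48.2°) = 0.667

0.667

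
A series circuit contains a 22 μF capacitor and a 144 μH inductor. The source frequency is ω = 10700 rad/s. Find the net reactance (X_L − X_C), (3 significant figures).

-2.71 Ω

X_L = ωL = 1.54 Ω
X_C = 1/(ωC) = 4.25 Ω
X = 1.54 − 4.25 = -2.71 Ω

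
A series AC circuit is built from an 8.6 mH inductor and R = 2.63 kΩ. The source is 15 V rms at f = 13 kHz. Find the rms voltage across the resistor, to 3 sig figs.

ω = 2πf = 81680 rad/s
X_L = ωL = 702 Ω
Z = 2630 + j702 Ω
|Z| = √(2630² + 702²) = 2720 Ω
I = V/|Z| = 5.51 mA
V_R = I·|Z_R| = 0.00551 × 2630 = 14.5 V

14.5 V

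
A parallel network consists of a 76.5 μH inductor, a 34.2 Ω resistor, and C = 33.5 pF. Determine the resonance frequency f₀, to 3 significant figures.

ω₀ = 1/√(LC) = 1/√(7.65e-05 × 3.35e-11) = 1.975e+07 rad/s
f₀ = ω₀/(2π) = 3.14 MHz

3.14 MHz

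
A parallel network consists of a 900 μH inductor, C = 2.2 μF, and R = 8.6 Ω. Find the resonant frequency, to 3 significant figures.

3.58 kHz

ω₀ = 1/√(LC) = 1/√(0.0009 × 2.2e-06) = 22470 rad/s
f₀ = ω₀/(2π) = 3.58 kHz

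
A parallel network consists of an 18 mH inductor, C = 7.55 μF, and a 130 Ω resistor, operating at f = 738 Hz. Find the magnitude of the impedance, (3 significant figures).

ω = 2πf = 4637 rad/s
X_L = ωL = 83.5 Ω
X_C = 1/(ωC) = 28.6 Ω
Parallel: admittances add. Y = 1/R + 1/(jωL) + jωC
Y = (0.00769 + j0.0230) S
|Y| = 0.0243 S → |Z| = 1/|Y| = 41.2 Ω, ∠Z = −∠Y = -71.5°

41.2 Ω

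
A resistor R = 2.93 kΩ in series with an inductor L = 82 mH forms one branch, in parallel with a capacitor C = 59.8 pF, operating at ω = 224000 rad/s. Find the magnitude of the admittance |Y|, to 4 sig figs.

40.59 μS

X_L = ωL = 18370 Ω
X_C = 1/(ωC) = 74650 Ω
Branch 1 (R+jX_L): Z₁ = 2930 + j18370 Ω, |Z₁| = 18600 Ω
Branch 2 (−jX_C): Z₂ = −j74650 Ω
Parallel: Z = Z₁Z₂/(Z₁+Z₂), |Z| = 24640 Ω, ∠Z = 77.96°
|Y| = 1/|Z| = 40.59 μS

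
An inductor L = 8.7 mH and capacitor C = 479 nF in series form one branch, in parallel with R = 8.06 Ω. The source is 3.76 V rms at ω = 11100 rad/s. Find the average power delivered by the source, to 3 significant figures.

1.75 W

X_L = ωL = 96.6 Ω
X_C = 1/(ωC) = 188 Ω
Branch 1: Z₁ = R = 8.06 Ω
Branch 2 (series LC): Z₂ = j(X_L − X_C) = −j91.5 Ω
Parallel: Z = Z₁Z₂/(Z₁+Z₂), |Z| = 8.03 Ω, ∠Z = -5.03°
I = V/|Z| = 468 mA
P = VI cos φ = 3.76 × 0.468 × cos(-5.03°) = 1.75 W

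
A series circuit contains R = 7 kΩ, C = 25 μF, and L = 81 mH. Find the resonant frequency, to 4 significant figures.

111.8 Hz

ω₀ = 1/√(LC) = 1/√(0.081 × 2.5e-05) = 702.7 rad/s
f₀ = ω₀/(2π) = 111.8 Hz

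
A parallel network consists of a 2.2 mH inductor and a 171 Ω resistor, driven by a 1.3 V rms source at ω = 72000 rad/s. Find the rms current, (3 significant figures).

11.2 mA

X_L = ωL = 158 Ω
Parallel: admittances add. Y = 1/R + 1/(jωL)
Y = (0.00585 − j0.00631) S
|Y| = 0.00861 S → |Z| = 1/|Y| = 116 Ω, ∠Z = −∠Y = 47.2°
I = V/|Z| = 1.3/116 = 11.2 mA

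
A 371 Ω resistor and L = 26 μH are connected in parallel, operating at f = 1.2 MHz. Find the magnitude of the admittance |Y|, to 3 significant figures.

5.77 mS

ω = 2πf = 7.54e+06 rad/s
X_L = ωL = 196 Ω
Parallel: admittances add. Y = 1/R + 1/(jωL)
Y = (0.00270 − j0.00510) S
|Y| = 0.00577 S → |Z| = 1/|Y| = 173 Ω, ∠Z = −∠Y = 62.1°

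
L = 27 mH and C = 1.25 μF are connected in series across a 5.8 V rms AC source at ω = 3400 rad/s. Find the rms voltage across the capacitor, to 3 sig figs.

9.51 V

X_L = ωL = 91.8 Ω
X_C = 1/(ωC) = 235 Ω
Net reactance X = X_L − X_C = -143 Ω
Z = − j143 Ω
|Z| = √(0² + 143²) = 143 Ω
I = V/|Z| = 40.4 mA
V_C = I·|Z_C| = 0.0404 × 235 = 9.51 V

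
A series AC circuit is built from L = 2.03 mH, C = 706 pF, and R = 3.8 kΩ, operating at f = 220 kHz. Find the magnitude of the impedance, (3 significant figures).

ω = 2πf = 1.382e+06 rad/s
X_L = ωL = 2810 Ω
X_C = 1/(ωC) = 1020 Ω
Net reactance X = X_L − X_C = 1780 Ω
Z = 3800 + j1780 Ω
|Z| = √(3800² + 1780²) = 4200 Ω

4200 Ω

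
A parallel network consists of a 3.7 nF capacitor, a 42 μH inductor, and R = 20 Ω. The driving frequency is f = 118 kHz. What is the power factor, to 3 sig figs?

ω = 2πf = 741400 rad/s
X_L = ωL = 31.1 Ω
X_C = 1/(ωC) = 365 Ω
Parallel: admittances add. Y = 1/R + 1/(jωL) + jωC
Y = (0.0500 − j0.0294) S
|Y| = 0.0580 S → |Z| = 1/|Y| = 17.2 Ω, ∠Z = −∠Y = 30.4°
cos φ = cos(30.4°) = 0.862

0.862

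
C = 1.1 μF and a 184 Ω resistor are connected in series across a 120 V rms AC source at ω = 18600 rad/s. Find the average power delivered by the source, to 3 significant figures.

73.1 W

X_C = 1/(ωC) = 48.9 Ω
Z = 184 − j48.9 Ω
|Z| = √(184² + 48.9²) = 190 Ω
∠Z = arctan(-48.9/184) = -14.9°
I = V/|Z| = 630 mA
P = VI cos φ = 120 × 0.630 × cos(-14.9°) = 73.1 W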